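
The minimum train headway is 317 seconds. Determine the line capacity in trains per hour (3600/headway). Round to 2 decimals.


Capacity = 3600 / headway
Capacity = 3600 / 317
Capacity = 11.36 trains/hour

11.36


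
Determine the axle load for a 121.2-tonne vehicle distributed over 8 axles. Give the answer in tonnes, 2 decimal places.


Load per axle = total weight / number of axles
Load = 121.2 / 8
Load = 15.15 tonnes

15.15


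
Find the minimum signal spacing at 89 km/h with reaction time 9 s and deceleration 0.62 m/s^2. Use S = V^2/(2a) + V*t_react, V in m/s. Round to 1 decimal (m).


V = 89 / 3.6 = 24.7222 m/s
Braking distance = 24.7222^2 / (2*0.62) = 492.8938 m
Sighting distance = 24.7222 * 9 = 222.5 m
S = 492.8938 + 222.5 = 715.4 m

715.4


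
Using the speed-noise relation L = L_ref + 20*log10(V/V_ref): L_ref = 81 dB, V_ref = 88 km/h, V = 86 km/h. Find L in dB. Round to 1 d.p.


V/V_ref = 86 / 88 = 0.977273
log10(0.977273) = -0.009984
20 * -0.009984 = -0.1997
L = 81 + -0.1997 = 80.8 dB

80.8


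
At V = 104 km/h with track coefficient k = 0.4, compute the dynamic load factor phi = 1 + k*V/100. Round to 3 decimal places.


phi = 1 + k * V / 100
phi = 1 + 0.4 * 104 / 100
phi = 1 + 0.416
phi = 1.416

1.416


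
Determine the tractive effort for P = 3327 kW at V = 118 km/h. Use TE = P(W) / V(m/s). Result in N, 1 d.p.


Convert: P = 3327 kW = 3327000 W
V = 118 / 3.6 = 32.7778 m/s
TE = 3327000 / 32.7778
TE = 101501.7 N

101501.7


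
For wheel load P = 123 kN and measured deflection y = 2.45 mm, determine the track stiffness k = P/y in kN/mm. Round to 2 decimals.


Track stiffness k = P / y
k = 123 / 2.45
k = 50.20 kN/mm

50.20


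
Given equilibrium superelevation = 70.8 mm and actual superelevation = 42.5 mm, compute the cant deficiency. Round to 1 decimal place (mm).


Cant deficiency = equilibrium cant - actual cant
CD = 70.8 - 42.5
CD = 28.3 mm

28.3


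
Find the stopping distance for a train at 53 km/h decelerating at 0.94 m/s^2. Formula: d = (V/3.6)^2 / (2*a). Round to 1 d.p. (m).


Convert speed: V = 53 / 3.6 = 14.7222 m/s
V^2 = 216.7438
d = 216.7438 / (2 * 0.94)
d = 216.7438 / 1.88
d = 115.3 m

115.3


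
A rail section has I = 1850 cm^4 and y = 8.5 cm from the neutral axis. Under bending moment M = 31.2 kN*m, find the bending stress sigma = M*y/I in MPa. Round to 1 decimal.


Convert units:
M = 31.2 kN*m = 31200000 N*mm
y = 8.5 cm = 85 mm
I = 1850 cm^4 = 18500000 mm^4
sigma = 31200000 * 85 / 18500000
sigma = 143.4 MPa

143.4


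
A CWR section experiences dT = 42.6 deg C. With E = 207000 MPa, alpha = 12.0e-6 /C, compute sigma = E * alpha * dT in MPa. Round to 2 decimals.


sigma = E * alpha * dT
sigma = 207000 * 12.0e-6 * 42.6
sigma = 2.484 * 42.6
sigma = 105.82 MPa

105.82


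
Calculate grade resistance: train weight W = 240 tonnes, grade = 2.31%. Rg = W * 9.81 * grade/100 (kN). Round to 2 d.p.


Rg = W * 9.81 * grade / 100
Rg = 240 * 9.81 * 2.31 / 100
Rg = 2354.4 * 0.0231
Rg = 54.39 kN

54.39


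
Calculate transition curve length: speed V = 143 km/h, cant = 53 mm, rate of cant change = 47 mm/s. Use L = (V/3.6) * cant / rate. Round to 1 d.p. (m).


Convert speed: V = 143 / 3.6 = 39.7222 m/s
L = 39.7222 * 53 / 47
L = 2105.2778 / 47
L = 44.8 m

44.8


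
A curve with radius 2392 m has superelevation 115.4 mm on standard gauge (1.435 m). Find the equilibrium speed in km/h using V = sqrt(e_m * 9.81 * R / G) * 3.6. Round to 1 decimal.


Convert cant: e = 115.4 mm = 0.1154 m
V_ms = sqrt(0.1154 * 9.81 * 2392 / 1.435)
V_ms = sqrt(1887.052967) = 43.4402 m/s
V = 43.4402 * 3.6 = 156.4 km/h

156.4


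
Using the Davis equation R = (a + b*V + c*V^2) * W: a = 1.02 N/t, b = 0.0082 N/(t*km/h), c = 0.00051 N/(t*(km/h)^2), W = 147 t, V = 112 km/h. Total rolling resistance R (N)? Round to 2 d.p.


b*V = 0.0082 * 112 = 0.9184
c*V^2 = 0.00051 * 12544 = 6.39744
R_per_t = 1.02 + 0.9184 + 6.39744 = 8.33584 N/t
R_total = 8.33584 * 147 = 1225.37 N

1225.37


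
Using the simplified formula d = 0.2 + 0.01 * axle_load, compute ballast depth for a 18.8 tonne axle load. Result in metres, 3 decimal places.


d = 0.2 + 0.01 * 18.8
d = 0.2 + 0.188
d = 0.388 m

0.388


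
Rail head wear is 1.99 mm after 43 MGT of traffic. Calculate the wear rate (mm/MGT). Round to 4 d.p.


Wear rate = total wear / cumulative tonnage
Rate = 1.99 / 43
Rate = 0.0463 mm/MGT

0.0463


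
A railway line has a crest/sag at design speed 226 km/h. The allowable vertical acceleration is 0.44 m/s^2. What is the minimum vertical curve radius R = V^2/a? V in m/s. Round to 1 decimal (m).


Convert speed: V = 226 / 3.6 = 62.7778 m/s
V^2 = 3941.0494 m^2/s^2
R_v = 3941.0494 / 0.44
R_v = 8956.9 m

8956.9


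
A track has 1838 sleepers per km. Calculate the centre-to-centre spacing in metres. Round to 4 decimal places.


Spacing = 1000 m / number of sleepers
Spacing = 1000 / 1838
Spacing = 0.5441 m

0.5441


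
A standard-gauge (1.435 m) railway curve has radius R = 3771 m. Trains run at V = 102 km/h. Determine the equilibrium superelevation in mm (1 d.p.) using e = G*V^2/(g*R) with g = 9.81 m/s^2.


Convert speed: V = 102 / 3.6 = 28.3333 m/s
Apply formula: e = 1.435 * 28.3333^2 / (9.81 * 3771)
e = 1.435 * 802.7778 / 36993.51
e = 0.03114 m = 31.1 mm

31.1


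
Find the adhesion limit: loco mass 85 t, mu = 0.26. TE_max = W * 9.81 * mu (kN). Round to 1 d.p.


TE_max = W * g * mu
TE_max = 85 * 9.81 * 0.26
TE_max = 833.85 * 0.26
TE_max = 216.8 kN

216.8


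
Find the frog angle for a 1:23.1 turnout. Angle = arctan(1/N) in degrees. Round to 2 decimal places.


1/N = 1/23.1 = 0.04329
angle = arctan(0.04329) = 0.043263 rad
angle = 0.043263 * 180/pi = 2.48 degrees

2.48


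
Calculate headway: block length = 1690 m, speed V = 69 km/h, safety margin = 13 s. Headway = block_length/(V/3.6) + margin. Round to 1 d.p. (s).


V = 69 / 3.6 = 19.1667 m/s
Block traversal time = 1690 / 19.1667 = 88.1739 s
Headway = 88.1739 + 13
Headway = 101.2 s

101.2


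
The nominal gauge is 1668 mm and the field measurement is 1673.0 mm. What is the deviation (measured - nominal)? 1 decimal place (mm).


Deviation = measured - nominal
Deviation = 1673.0 - 1668
Deviation = 5.0 mm

5.0


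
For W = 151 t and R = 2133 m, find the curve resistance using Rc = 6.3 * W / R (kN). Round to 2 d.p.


Rc = 6.3 * W / R
Rc = 6.3 * 151 / 2133
Rc = 951.3 / 2133
Rc = 0.45 kN

0.45


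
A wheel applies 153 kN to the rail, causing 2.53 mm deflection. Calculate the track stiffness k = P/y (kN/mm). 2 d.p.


Track stiffness k = P / y
k = 153 / 2.53
k = 60.47 kN/mm

60.47


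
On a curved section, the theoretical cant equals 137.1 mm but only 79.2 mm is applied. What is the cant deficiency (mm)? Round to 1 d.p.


Cant deficiency = equilibrium cant - actual cant
CD = 137.1 - 79.2
CD = 57.9 mm

57.9


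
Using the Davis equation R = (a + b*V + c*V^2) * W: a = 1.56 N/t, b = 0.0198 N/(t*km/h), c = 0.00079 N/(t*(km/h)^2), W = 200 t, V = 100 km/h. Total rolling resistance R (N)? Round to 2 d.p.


b*V = 0.0198 * 100 = 1.98
c*V^2 = 0.00079 * 10000 = 7.9
R_per_t = 1.56 + 1.98 + 7.9 = 11.44 N/t
R_total = 11.44 * 200 = 2288.00 N

2288.00


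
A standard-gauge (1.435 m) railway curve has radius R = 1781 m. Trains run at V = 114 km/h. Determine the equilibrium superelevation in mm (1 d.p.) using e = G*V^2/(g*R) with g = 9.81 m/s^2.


Convert speed: V = 114 / 3.6 = 31.6667 m/s
Apply formula: e = 1.435 * 31.6667^2 / (9.81 * 1781)
e = 1.435 * 1002.7778 / 17471.61
e = 0.082361 m = 82.4 mm

82.4


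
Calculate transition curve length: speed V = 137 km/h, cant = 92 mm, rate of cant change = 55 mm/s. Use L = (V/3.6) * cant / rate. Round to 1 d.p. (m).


Convert speed: V = 137 / 3.6 = 38.0556 m/s
L = 38.0556 * 92 / 55
L = 3501.1111 / 55
L = 63.7 m

63.7


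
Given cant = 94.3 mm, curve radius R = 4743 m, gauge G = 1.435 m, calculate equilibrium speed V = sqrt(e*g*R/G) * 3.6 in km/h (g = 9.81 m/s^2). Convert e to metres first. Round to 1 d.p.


Convert cant: e = 94.3 mm = 0.0943 m
V_ms = sqrt(0.0943 * 9.81 * 4743 / 1.435)
V_ms = sqrt(3057.608829) = 55.2956 m/s
V = 55.2956 * 3.6 = 199.1 km/h

199.1


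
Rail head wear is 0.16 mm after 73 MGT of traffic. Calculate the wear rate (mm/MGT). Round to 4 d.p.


Wear rate = total wear / cumulative tonnage
Rate = 0.16 / 73
Rate = 0.0022 mm/MGT

0.0022


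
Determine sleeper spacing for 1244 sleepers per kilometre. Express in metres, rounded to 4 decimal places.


Spacing = 1000 m / number of sleepers
Spacing = 1000 / 1244
Spacing = 0.8039 m

0.8039


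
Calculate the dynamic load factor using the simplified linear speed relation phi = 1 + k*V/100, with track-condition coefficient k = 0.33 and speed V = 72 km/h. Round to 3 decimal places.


phi = 1 + k * V / 100
phi = 1 + 0.33 * 72 / 100
phi = 1 + 0.2376
phi = 1.238

1.238


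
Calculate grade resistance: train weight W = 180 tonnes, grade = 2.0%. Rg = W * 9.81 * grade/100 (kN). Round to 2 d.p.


Rg = W * 9.81 * grade / 100
Rg = 180 * 9.81 * 2.0 / 100
Rg = 1765.8 * 0.02
Rg = 35.32 kN

35.32


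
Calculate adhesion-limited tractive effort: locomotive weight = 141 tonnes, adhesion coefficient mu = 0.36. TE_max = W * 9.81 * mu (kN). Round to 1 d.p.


TE_max = W * g * mu
TE_max = 141 * 9.81 * 0.36
TE_max = 1383.21 * 0.36
TE_max = 498.0 kN

498.0


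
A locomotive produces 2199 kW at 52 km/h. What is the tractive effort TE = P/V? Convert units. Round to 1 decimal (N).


Convert: P = 2199 kW = 2199000 W
V = 52 / 3.6 = 14.4444 m/s
TE = 2199000 / 14.4444
TE = 152238.5 N

152238.5


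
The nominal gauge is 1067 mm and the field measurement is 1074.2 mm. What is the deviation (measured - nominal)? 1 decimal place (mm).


Deviation = measured - nominal
Deviation = 1074.2 - 1067
Deviation = 7.2 mm

7.2


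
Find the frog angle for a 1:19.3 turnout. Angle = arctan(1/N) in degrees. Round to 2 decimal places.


1/N = 1/19.3 = 0.051813
angle = arctan(0.051813) = 0.051767 rad
angle = 0.051767 * 180/pi = 2.97 degrees

2.97


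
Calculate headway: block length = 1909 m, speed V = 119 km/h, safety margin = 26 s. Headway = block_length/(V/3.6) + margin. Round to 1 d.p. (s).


V = 119 / 3.6 = 33.0556 m/s
Block traversal time = 1909 / 33.0556 = 57.7513 s
Headway = 57.7513 + 26
Headway = 83.8 s

83.8


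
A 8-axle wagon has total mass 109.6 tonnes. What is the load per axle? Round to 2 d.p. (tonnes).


Load per axle = total weight / number of axles
Load = 109.6 / 8
Load = 13.70 tonnes

13.70


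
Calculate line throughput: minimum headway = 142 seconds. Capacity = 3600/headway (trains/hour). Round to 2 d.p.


Capacity = 3600 / headway
Capacity = 3600 / 142
Capacity = 25.35 trains/hour

25.35


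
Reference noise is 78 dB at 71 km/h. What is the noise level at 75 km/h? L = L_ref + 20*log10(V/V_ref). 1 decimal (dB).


V/V_ref = 75 / 71 = 1.056338
log10(1.056338) = 0.023803
20 * 0.023803 = 0.4761
L = 78 + 0.4761 = 78.5 dB

78.5


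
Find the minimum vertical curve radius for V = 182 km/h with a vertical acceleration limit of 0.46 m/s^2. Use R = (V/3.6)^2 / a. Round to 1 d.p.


Convert speed: V = 182 / 3.6 = 50.5556 m/s
V^2 = 2555.8642 m^2/s^2
R_v = 2555.8642 / 0.46
R_v = 5556.2 m

5556.2


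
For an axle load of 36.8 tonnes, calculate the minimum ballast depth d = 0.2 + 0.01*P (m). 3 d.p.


d = 0.2 + 0.01 * 36.8
d = 0.2 + 0.368
d = 0.568 m

0.568


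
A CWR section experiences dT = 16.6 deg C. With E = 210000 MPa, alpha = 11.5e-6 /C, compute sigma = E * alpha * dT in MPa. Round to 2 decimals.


sigma = E * alpha * dT
sigma = 210000 * 11.5e-6 * 16.6
sigma = 2.415 * 16.6
sigma = 40.09 MPa

40.09


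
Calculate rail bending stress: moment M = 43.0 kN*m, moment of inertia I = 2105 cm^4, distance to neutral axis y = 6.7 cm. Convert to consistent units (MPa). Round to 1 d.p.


Convert units:
M = 43.0 kN*m = 43000000 N*mm
y = 6.7 cm = 67 mm
I = 2105 cm^4 = 21050000 mm^4
sigma = 43000000 * 67 / 21050000
sigma = 136.9 MPa

136.9


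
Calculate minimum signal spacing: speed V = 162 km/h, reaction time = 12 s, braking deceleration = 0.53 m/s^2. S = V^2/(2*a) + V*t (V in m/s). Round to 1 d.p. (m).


V = 162 / 3.6 = 45.0 m/s
Braking distance = 45.0^2 / (2*0.53) = 1910.3774 m
Sighting distance = 45.0 * 12 = 540.0 m
S = 1910.3774 + 540.0 = 2450.4 m

2450.4


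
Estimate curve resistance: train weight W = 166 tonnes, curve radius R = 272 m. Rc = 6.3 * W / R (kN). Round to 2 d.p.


Rc = 6.3 * W / R
Rc = 6.3 * 166 / 272
Rc = 1045.8 / 272
Rc = 3.84 kN

3.84


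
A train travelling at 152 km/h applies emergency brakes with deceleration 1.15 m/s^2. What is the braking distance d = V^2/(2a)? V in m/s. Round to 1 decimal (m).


Convert speed: V = 152 / 3.6 = 42.2222 m/s
V^2 = 1782.716
d = 1782.716 / (2 * 1.15)
d = 1782.716 / 2.3
d = 775.1 m

775.1


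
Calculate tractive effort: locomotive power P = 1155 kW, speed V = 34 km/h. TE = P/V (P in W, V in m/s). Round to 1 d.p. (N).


Convert: P = 1155 kW = 1155000 W
V = 34 / 3.6 = 9.4444 m/s
TE = 1155000 / 9.4444
TE = 122294.1 N

122294.1


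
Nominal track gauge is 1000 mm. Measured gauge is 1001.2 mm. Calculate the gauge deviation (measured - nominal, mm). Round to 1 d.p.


Deviation = measured - nominal
Deviation = 1001.2 - 1000
Deviation = 1.2 mm

1.2


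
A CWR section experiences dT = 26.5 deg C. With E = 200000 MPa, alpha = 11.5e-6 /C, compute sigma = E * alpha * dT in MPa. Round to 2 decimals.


sigma = E * alpha * dT
sigma = 200000 * 11.5e-6 * 26.5
sigma = 2.3 * 26.5
sigma = 60.95 MPa

60.95


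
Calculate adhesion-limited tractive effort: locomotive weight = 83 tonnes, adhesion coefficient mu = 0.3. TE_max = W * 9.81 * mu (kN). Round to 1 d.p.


TE_max = W * g * mu
TE_max = 83 * 9.81 * 0.3
TE_max = 814.23 * 0.3
TE_max = 244.3 kN

244.3


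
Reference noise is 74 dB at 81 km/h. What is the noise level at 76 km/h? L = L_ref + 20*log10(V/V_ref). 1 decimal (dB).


V/V_ref = 76 / 81 = 0.938272
log10(0.938272) = -0.027671
20 * -0.027671 = -0.5534
L = 74 + -0.5534 = 73.4 dB

73.4


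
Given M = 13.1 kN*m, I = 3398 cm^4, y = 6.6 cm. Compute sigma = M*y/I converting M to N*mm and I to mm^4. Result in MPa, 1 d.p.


Convert units:
M = 13.1 kN*m = 13100000 N*mm
y = 6.6 cm = 66 mm
I = 3398 cm^4 = 33980000 mm^4
sigma = 13100000 * 66 / 33980000
sigma = 25.4 MPa

25.4


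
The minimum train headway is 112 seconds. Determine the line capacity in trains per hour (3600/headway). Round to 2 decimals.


Capacity = 3600 / headway
Capacity = 3600 / 112
Capacity = 32.14 trains/hour

32.14


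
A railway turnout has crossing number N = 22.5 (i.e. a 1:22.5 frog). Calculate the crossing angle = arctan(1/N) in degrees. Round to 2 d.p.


1/N = 1/22.5 = 0.044444
angle = arctan(0.044444) = 0.044415 rad
angle = 0.044415 * 180/pi = 2.54 degrees

2.54


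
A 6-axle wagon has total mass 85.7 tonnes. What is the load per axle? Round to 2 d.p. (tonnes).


Load per axle = total weight / number of axles
Load = 85.7 / 6
Load = 14.28 tonnes

14.28


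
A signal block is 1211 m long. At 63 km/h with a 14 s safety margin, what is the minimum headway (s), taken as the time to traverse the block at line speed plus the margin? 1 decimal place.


V = 63 / 3.6 = 17.5 m/s
Block traversal time = 1211 / 17.5 = 69.2 s
Headway = 69.2 + 14
Headway = 83.2 s

83.2


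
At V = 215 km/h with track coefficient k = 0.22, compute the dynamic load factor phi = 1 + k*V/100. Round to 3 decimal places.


phi = 1 + k * V / 100
phi = 1 + 0.22 * 215 / 100
phi = 1 + 0.473
phi = 1.473

1.473


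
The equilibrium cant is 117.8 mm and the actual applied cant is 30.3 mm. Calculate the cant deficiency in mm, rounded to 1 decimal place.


Cant deficiency = equilibrium cant - actual cant
CD = 117.8 - 30.3
CD = 87.5 mm

87.5


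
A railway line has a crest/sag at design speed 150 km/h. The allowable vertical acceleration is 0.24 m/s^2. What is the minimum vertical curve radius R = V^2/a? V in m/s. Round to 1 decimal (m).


Convert speed: V = 150 / 3.6 = 41.6667 m/s
V^2 = 1736.1111 m^2/s^2
R_v = 1736.1111 / 0.24
R_v = 7233.8 m

7233.8


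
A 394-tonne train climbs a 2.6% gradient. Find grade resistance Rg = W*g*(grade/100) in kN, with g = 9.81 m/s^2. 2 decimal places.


Rg = W * 9.81 * grade / 100
Rg = 394 * 9.81 * 2.6 / 100
Rg = 3865.14 * 0.026
Rg = 100.49 kN

100.49


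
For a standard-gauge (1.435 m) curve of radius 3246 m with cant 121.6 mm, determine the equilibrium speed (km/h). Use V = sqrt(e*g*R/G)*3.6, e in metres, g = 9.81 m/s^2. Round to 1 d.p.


Convert cant: e = 121.6 mm = 0.1216 m
V_ms = sqrt(0.1216 * 9.81 * 3246 / 1.435)
V_ms = sqrt(2698.355691) = 51.9457 m/s
V = 51.9457 * 3.6 = 187.0 km/h

187.0


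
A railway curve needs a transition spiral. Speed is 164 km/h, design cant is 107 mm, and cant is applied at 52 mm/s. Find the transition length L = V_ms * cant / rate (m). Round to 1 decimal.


Convert speed: V = 164 / 3.6 = 45.5556 m/s
L = 45.5556 * 107 / 52
L = 4874.4444 / 52
L = 93.7 m

93.7


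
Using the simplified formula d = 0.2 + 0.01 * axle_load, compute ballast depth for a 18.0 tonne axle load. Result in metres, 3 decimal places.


d = 0.2 + 0.01 * 18.0
d = 0.2 + 0.18
d = 0.380 m

0.380


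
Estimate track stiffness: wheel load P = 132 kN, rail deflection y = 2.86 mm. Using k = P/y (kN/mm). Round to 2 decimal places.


Track stiffness k = P / y
k = 132 / 2.86
k = 46.15 kN/mm

46.15


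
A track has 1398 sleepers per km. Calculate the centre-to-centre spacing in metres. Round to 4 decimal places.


Spacing = 1000 m / number of sleepers
Spacing = 1000 / 1398
Spacing = 0.7153 m

0.7153


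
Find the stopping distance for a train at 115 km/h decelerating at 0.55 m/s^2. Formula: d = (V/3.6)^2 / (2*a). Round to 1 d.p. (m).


Convert speed: V = 115 / 3.6 = 31.9444 m/s
V^2 = 1020.4475
d = 1020.4475 / (2 * 0.55)
d = 1020.4475 / 1.1
d = 927.7 m

927.7


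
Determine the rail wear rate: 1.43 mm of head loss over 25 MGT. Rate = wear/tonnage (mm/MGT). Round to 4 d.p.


Wear rate = total wear / cumulative tonnage
Rate = 1.43 / 25
Rate = 0.0572 mm/MGT

0.0572


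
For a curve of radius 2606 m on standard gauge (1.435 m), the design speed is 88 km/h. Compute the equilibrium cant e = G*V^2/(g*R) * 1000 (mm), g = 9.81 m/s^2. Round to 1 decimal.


Convert speed: V = 88 / 3.6 = 24.4444 m/s
Apply formula: e = 1.435 * 24.4444^2 / (9.81 * 2606)
e = 1.435 * 597.5309 / 25564.86
e = 0.03354 m = 33.5 mm

33.5


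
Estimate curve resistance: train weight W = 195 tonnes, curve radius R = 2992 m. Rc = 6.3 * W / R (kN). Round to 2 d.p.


Rc = 6.3 * W / R
Rc = 6.3 * 195 / 2992
Rc = 1228.5 / 2992
Rc = 0.41 kN

0.41


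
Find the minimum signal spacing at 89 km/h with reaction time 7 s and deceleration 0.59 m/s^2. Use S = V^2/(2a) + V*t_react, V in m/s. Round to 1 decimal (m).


V = 89 / 3.6 = 24.7222 m/s
Braking distance = 24.7222^2 / (2*0.59) = 517.9562 m
Sighting distance = 24.7222 * 7 = 173.0556 m
S = 517.9562 + 173.0556 = 691.0 m

691.0


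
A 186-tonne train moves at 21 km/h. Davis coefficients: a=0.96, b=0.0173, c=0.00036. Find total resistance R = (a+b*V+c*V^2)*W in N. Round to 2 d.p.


b*V = 0.0173 * 21 = 0.3633
c*V^2 = 0.00036 * 441 = 0.15876
R_per_t = 0.96 + 0.3633 + 0.15876 = 1.48206 N/t
R_total = 1.48206 * 186 = 275.66 N

275.66


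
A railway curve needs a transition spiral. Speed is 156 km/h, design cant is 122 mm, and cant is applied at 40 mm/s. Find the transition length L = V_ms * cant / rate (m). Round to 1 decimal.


Convert speed: V = 156 / 3.6 = 43.3333 m/s
L = 43.3333 * 122 / 40
L = 5286.6667 / 40
L = 132.2 m

132.2


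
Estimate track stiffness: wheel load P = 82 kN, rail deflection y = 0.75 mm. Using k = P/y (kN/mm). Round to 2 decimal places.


Track stiffness k = P / y
k = 82 / 0.75
k = 109.33 kN/mm

109.33


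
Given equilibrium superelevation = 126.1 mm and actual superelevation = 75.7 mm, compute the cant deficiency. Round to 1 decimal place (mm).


Cant deficiency = equilibrium cant - actual cant
CD = 126.1 - 75.7
CD = 50.4 mm

50.4


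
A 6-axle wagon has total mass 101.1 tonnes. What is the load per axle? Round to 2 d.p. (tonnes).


Load per axle = total weight / number of axles
Load = 101.1 / 6
Load = 16.85 tonnes

16.85


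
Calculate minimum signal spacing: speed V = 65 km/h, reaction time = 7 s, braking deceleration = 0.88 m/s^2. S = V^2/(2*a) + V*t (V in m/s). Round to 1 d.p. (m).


V = 65 / 3.6 = 18.0556 m/s
Braking distance = 18.0556^2 / (2*0.88) = 185.229 m
Sighting distance = 18.0556 * 7 = 126.3889 m
S = 185.229 + 126.3889 = 311.6 m

311.6


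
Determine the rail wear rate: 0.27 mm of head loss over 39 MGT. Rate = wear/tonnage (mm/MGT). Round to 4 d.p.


Wear rate = total wear / cumulative tonnage
Rate = 0.27 / 39
Rate = 0.0069 mm/MGT

0.0069


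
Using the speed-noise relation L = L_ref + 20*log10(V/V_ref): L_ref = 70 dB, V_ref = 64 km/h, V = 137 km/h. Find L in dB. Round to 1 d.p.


V/V_ref = 137 / 64 = 2.140625
log10(2.140625) = 0.330541
20 * 0.330541 = 6.6108
L = 70 + 6.6108 = 76.6 dB

76.6


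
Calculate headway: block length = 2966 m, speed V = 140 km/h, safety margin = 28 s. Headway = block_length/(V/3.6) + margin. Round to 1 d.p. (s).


V = 140 / 3.6 = 38.8889 m/s
Block traversal time = 2966 / 38.8889 = 76.2686 s
Headway = 76.2686 + 28
Headway = 104.3 s

104.3


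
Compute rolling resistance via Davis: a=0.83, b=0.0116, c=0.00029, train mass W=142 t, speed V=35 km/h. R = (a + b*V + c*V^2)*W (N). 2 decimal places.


b*V = 0.0116 * 35 = 0.406
c*V^2 = 0.00029 * 1225 = 0.35525
R_per_t = 0.83 + 0.406 + 0.35525 = 1.59125 N/t
R_total = 1.59125 * 142 = 225.96 N

225.96


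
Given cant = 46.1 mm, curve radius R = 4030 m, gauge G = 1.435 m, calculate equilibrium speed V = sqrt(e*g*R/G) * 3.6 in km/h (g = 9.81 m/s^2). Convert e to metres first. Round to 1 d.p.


Convert cant: e = 46.1 mm = 0.0461 m
V_ms = sqrt(0.0461 * 9.81 * 4030 / 1.435)
V_ms = sqrt(1270.056606) = 35.6379 m/s
V = 35.6379 * 3.6 = 128.3 km/h

128.3


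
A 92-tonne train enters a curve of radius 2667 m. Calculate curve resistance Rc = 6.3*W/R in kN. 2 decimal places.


Rc = 6.3 * W / R
Rc = 6.3 * 92 / 2667
Rc = 579.6 / 2667
Rc = 0.22 kN

0.22


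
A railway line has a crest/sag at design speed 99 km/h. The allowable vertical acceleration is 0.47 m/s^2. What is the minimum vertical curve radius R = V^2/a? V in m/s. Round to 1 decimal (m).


Convert speed: V = 99 / 3.6 = 27.5 m/s
V^2 = 756.25 m^2/s^2
R_v = 756.25 / 0.47
R_v = 1609.0 m

1609.0


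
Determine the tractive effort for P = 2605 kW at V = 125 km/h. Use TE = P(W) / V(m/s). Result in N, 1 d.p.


Convert: P = 2605 kW = 2605000 W
V = 125 / 3.6 = 34.7222 m/s
TE = 2605000 / 34.7222
TE = 75024.0 N

75024.0


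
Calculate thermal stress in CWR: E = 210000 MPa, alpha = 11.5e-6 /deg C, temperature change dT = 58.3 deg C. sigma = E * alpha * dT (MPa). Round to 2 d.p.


sigma = E * alpha * dT
sigma = 210000 * 11.5e-6 * 58.3
sigma = 2.415 * 58.3
sigma = 140.79 MPa

140.79


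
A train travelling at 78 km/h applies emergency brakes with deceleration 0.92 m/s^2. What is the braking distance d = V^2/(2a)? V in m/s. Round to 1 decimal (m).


Convert speed: V = 78 / 3.6 = 21.6667 m/s
V^2 = 469.4444
d = 469.4444 / (2 * 0.92)
d = 469.4444 / 1.84
d = 255.1 m

255.1


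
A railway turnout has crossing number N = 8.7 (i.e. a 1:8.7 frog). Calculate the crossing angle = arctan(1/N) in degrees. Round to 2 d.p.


1/N = 1/8.7 = 0.114943
angle = arctan(0.114943) = 0.11444 rad
angle = 0.11444 * 180/pi = 6.56 degrees

6.56


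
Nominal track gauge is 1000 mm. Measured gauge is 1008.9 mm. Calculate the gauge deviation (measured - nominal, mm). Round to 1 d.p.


Deviation = measured - nominal
Deviation = 1008.9 - 1000
Deviation = 8.9 mm

8.9


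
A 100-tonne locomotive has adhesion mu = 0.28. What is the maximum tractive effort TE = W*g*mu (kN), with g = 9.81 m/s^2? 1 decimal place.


TE_max = W * g * mu
TE_max = 100 * 9.81 * 0.28
TE_max = 981.0 * 0.28
TE_max = 274.7 kN

274.7


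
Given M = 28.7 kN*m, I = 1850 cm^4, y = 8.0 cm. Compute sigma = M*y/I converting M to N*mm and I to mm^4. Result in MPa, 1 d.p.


Convert units:
M = 28.7 kN*m = 28700000 N*mm
y = 8.0 cm = 80 mm
I = 1850 cm^4 = 18500000 mm^4
sigma = 28700000 * 80 / 18500000
sigma = 124.1 MPa

124.1


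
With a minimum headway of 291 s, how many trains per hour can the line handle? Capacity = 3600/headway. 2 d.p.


Capacity = 3600 / headway
Capacity = 3600 / 291
Capacity = 12.37 trains/hour

12.37


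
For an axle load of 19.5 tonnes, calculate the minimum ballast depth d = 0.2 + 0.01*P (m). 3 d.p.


d = 0.2 + 0.01 * 19.5
d = 0.2 + 0.195
d = 0.395 m

0.395


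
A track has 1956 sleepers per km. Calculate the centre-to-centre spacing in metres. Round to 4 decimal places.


Spacing = 1000 m / number of sleepers
Spacing = 1000 / 1956
Spacing = 0.5112 m

0.5112


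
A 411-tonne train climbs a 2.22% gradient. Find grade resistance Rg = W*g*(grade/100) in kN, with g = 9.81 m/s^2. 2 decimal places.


Rg = W * 9.81 * grade / 100
Rg = 411 * 9.81 * 2.22 / 100
Rg = 4031.91 * 0.0222
Rg = 89.51 kN

89.51


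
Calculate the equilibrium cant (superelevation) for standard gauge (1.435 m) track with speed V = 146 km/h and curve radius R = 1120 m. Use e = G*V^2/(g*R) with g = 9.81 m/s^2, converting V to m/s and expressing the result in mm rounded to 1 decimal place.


Convert speed: V = 146 / 3.6 = 40.5556 m/s
Apply formula: e = 1.435 * 40.5556^2 / (9.81 * 1120)
e = 1.435 * 1644.7531 / 10987.2
e = 0.214815 m = 214.8 mm

214.8


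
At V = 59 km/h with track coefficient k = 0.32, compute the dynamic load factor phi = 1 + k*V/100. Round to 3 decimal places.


phi = 1 + k * V / 100
phi = 1 + 0.32 * 59 / 100
phi = 1 + 0.1888
phi = 1.189

1.189


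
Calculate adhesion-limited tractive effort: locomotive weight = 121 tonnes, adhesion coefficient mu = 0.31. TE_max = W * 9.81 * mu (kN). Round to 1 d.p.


TE_max = W * g * mu
TE_max = 121 * 9.81 * 0.31
TE_max = 1187.01 * 0.31
TE_max = 368.0 kN

368.0


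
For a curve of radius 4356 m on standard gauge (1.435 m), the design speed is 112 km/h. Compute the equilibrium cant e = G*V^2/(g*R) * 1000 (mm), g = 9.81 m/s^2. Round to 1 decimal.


Convert speed: V = 112 / 3.6 = 31.1111 m/s
Apply formula: e = 1.435 * 31.1111^2 / (9.81 * 4356)
e = 1.435 * 967.9012 / 42732.36
e = 0.032503 m = 32.5 mm

32.5


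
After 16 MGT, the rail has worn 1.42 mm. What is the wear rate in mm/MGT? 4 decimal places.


Wear rate = total wear / cumulative tonnage
Rate = 1.42 / 16
Rate = 0.0888 mm/MGT

0.0888


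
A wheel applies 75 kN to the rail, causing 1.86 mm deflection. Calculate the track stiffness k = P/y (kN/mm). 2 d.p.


Track stiffness k = P / y
k = 75 / 1.86
k = 40.32 kN/mm

40.32


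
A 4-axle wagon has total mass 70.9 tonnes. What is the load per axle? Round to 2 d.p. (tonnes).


Load per axle = total weight / number of axles
Load = 70.9 / 4
Load = 17.73 tonnes

17.73


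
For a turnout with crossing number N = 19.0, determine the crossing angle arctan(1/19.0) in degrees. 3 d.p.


1/N = 1/19.0 = 0.052632
angle = arctan(0.052632) = 0.052583 rad
angle = 0.052583 * 180/pi = 3.013 degrees

3.013


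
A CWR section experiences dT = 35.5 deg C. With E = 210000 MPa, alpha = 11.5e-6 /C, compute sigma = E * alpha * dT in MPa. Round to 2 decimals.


sigma = E * alpha * dT
sigma = 210000 * 11.5e-6 * 35.5
sigma = 2.415 * 35.5
sigma = 85.73 MPa

85.73


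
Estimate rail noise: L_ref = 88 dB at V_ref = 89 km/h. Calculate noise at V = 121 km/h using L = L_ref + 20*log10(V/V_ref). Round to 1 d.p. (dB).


V/V_ref = 121 / 89 = 1.359551
log10(1.359551) = 0.133395
20 * 0.133395 = 2.6679
L = 88 + 2.6679 = 90.7 dB

90.7


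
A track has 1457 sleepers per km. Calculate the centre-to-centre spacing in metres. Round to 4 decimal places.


Spacing = 1000 m / number of sleepers
Spacing = 1000 / 1457
Spacing = 0.6863 m

0.6863


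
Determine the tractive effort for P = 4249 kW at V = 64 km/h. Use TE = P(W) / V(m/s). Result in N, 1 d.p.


Convert: P = 4249 kW = 4249000 W
V = 64 / 3.6 = 17.7778 m/s
TE = 4249000 / 17.7778
TE = 239006.3 N

239006.3


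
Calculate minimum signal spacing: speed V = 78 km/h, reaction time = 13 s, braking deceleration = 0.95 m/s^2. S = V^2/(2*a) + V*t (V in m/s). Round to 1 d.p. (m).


V = 78 / 3.6 = 21.6667 m/s
Braking distance = 21.6667^2 / (2*0.95) = 247.076 m
Sighting distance = 21.6667 * 13 = 281.6667 m
S = 247.076 + 281.6667 = 528.7 m

528.7


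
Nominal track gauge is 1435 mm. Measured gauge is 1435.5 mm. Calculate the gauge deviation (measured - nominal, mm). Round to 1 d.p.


Deviation = measured - nominal
Deviation = 1435.5 - 1435
Deviation = 0.5 mm

0.5


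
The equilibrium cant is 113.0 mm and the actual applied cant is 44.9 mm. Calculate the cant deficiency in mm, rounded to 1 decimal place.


Cant deficiency = equilibrium cant - actual cant
CD = 113.0 - 44.9
CD = 68.1 mm

68.1


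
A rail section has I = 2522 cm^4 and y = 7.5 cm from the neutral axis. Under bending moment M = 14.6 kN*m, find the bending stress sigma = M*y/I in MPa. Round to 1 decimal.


Convert units:
M = 14.6 kN*m = 14600000 N*mm
y = 7.5 cm = 75 mm
I = 2522 cm^4 = 25220000 mm^4
sigma = 14600000 * 75 / 25220000
sigma = 43.4 MPa

43.4


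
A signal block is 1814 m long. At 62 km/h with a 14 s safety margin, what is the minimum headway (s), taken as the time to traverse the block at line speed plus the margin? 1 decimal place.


V = 62 / 3.6 = 17.2222 m/s
Block traversal time = 1814 / 17.2222 = 105.329 s
Headway = 105.329 + 14
Headway = 119.3 s

119.3


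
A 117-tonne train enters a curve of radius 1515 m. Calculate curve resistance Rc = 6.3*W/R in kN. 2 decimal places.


Rc = 6.3 * W / R
Rc = 6.3 * 117 / 1515
Rc = 737.1 / 1515
Rc = 0.49 kN

0.49


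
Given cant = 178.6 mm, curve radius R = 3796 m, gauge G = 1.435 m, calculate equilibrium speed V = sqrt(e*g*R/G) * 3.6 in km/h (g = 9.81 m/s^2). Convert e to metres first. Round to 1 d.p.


Convert cant: e = 178.6 mm = 0.1786 m
V_ms = sqrt(0.1786 * 9.81 * 3796 / 1.435)
V_ms = sqrt(4634.733475) = 68.0789 m/s
V = 68.0789 * 3.6 = 245.1 km/h

245.1


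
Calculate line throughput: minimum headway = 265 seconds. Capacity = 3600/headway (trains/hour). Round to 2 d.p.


Capacity = 3600 / headway
Capacity = 3600 / 265
Capacity = 13.58 trains/hour

13.58


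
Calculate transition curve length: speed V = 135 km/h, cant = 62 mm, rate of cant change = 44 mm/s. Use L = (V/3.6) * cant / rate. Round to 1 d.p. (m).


Convert speed: V = 135 / 3.6 = 37.5 m/s
L = 37.5 * 62 / 44
L = 2325.0 / 44
L = 52.8 m

52.8


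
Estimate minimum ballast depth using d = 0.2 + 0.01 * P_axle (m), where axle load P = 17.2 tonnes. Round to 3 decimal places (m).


d = 0.2 + 0.01 * 17.2
d = 0.2 + 0.172
d = 0.372 m

0.372


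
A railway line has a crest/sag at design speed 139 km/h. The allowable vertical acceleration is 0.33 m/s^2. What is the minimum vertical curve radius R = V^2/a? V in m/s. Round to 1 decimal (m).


Convert speed: V = 139 / 3.6 = 38.6111 m/s
V^2 = 1490.8179 m^2/s^2
R_v = 1490.8179 / 0.33
R_v = 4517.6 m

4517.6


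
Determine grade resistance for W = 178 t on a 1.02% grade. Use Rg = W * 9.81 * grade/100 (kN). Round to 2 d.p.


Rg = W * 9.81 * grade / 100
Rg = 178 * 9.81 * 1.02 / 100
Rg = 1746.18 * 0.0102
Rg = 17.81 kN

17.81


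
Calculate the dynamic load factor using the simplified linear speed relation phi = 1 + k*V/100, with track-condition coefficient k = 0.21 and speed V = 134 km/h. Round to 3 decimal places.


phi = 1 + k * V / 100
phi = 1 + 0.21 * 134 / 100
phi = 1 + 0.2814
phi = 1.281

1.281


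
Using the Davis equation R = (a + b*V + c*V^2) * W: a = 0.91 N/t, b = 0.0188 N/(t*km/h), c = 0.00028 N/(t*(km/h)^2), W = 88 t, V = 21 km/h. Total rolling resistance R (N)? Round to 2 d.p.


b*V = 0.0188 * 21 = 0.3948
c*V^2 = 0.00028 * 441 = 0.12348
R_per_t = 0.91 + 0.3948 + 0.12348 = 1.42828 N/t
R_total = 1.42828 * 88 = 125.69 N

125.69


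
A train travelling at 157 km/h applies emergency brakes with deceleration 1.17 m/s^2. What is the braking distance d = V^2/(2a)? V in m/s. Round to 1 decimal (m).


Convert speed: V = 157 / 3.6 = 43.6111 m/s
V^2 = 1901.929
d = 1901.929 / (2 * 1.17)
d = 1901.929 / 2.34
d = 812.8 m

812.8


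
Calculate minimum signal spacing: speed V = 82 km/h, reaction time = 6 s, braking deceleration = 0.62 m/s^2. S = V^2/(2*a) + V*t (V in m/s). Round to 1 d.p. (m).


V = 82 / 3.6 = 22.7778 m/s
Braking distance = 22.7778^2 / (2*0.62) = 418.409 m
Sighting distance = 22.7778 * 6 = 136.6667 m
S = 418.409 + 136.6667 = 555.1 m

555.1


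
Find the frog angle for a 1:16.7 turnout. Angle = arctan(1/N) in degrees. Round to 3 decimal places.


1/N = 1/16.7 = 0.05988
angle = arctan(0.05988) = 0.059809 rad
angle = 0.059809 * 180/pi = 3.427 degrees

3.427


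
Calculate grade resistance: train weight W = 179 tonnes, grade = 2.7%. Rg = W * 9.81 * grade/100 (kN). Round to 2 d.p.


Rg = W * 9.81 * grade / 100
Rg = 179 * 9.81 * 2.7 / 100
Rg = 1755.99 * 0.027
Rg = 47.41 kN

47.41


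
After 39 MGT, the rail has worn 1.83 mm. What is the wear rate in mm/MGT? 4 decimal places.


Wear rate = total wear / cumulative tonnage
Rate = 1.83 / 39
Rate = 0.0469 mm/MGT

0.0469


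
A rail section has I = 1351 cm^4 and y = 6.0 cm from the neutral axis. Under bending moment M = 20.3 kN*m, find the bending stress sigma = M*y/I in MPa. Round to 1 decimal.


Convert units:
M = 20.3 kN*m = 20300000 N*mm
y = 6.0 cm = 60 mm
I = 1351 cm^4 = 13510000 mm^4
sigma = 20300000 * 60 / 13510000
sigma = 90.2 MPa

90.2


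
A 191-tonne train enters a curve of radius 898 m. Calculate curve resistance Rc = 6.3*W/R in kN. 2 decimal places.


Rc = 6.3 * W / R
Rc = 6.3 * 191 / 898
Rc = 1203.3 / 898
Rc = 1.34 kN

1.34


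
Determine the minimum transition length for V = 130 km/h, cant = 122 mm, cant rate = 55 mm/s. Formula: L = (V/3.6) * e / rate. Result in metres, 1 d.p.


Convert speed: V = 130 / 3.6 = 36.1111 m/s
L = 36.1111 * 122 / 55
L = 4405.5556 / 55
L = 80.1 m

80.1


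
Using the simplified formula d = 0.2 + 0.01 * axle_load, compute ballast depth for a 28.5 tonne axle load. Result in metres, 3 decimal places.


d = 0.2 + 0.01 * 28.5
d = 0.2 + 0.285
d = 0.485 m

0.485


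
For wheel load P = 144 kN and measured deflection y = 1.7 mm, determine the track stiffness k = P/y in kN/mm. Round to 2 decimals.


Track stiffness k = P / y
k = 144 / 1.7
k = 84.71 kN/mm

84.71


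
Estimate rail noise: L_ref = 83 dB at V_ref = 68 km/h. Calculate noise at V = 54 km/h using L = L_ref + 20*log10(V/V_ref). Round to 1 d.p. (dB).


V/V_ref = 54 / 68 = 0.794118
log10(0.794118) = -0.100115
20 * -0.100115 = -2.0023
L = 83 + -2.0023 = 81.0 dB

81.0


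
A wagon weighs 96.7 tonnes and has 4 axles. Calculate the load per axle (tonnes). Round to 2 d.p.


Load per axle = total weight / number of axles
Load = 96.7 / 4
Load = 24.18 tonnes

24.18


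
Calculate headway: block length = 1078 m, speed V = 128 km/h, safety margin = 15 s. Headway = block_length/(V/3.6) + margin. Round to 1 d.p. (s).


V = 128 / 3.6 = 35.5556 m/s
Block traversal time = 1078 / 35.5556 = 30.3187 s
Headway = 30.3187 + 15
Headway = 45.3 s

45.3


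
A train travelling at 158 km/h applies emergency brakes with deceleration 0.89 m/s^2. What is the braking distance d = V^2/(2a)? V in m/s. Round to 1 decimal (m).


Convert speed: V = 158 / 3.6 = 43.8889 m/s
V^2 = 1926.2346
d = 1926.2346 / (2 * 0.89)
d = 1926.2346 / 1.78
d = 1082.2 m

1082.2


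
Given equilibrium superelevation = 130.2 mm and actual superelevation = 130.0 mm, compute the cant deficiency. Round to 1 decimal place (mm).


Cant deficiency = equilibrium cant - actual cant
CD = 130.2 - 130.0
CD = 0.2 mm

0.2


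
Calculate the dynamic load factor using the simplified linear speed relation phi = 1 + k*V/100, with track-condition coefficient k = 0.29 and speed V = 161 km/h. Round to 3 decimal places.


phi = 1 + k * V / 100
phi = 1 + 0.29 * 161 / 100
phi = 1 + 0.4669
phi = 1.467

1.467


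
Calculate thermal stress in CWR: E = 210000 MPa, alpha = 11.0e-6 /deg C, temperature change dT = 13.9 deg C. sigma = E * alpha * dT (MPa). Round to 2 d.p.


sigma = E * alpha * dT
sigma = 210000 * 11.0e-6 * 13.9
sigma = 2.31 * 13.9
sigma = 32.11 MPa

32.11


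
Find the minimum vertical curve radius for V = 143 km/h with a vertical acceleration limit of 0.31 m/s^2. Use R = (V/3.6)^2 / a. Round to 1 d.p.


Convert speed: V = 143 / 3.6 = 39.7222 m/s
V^2 = 1577.8549 m^2/s^2
R_v = 1577.8549 / 0.31
R_v = 5089.9 m

5089.9


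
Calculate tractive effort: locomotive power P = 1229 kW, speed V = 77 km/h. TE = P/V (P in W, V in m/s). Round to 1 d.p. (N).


Convert: P = 1229 kW = 1229000 W
V = 77 / 3.6 = 21.3889 m/s
TE = 1229000 / 21.3889
TE = 57459.7 N

57459.7


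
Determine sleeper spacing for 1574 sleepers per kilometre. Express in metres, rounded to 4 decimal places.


Spacing = 1000 m / number of sleepers
Spacing = 1000 / 1574
Spacing = 0.6353 m

0.6353


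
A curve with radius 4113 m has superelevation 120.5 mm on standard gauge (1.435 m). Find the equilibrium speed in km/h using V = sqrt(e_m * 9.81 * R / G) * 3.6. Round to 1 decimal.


Convert cant: e = 120.5 mm = 0.1205 m
V_ms = sqrt(0.1205 * 9.81 * 4113 / 1.435)
V_ms = sqrt(3388.151822) = 58.2078 m/s
V = 58.2078 * 3.6 = 209.5 km/h

209.5


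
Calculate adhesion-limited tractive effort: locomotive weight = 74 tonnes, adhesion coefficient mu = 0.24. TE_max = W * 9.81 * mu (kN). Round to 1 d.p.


TE_max = W * g * mu
TE_max = 74 * 9.81 * 0.24
TE_max = 725.94 * 0.24
TE_max = 174.2 kN

174.2


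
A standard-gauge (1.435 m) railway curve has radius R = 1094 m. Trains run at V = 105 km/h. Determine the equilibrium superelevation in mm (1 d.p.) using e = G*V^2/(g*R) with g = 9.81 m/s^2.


Convert speed: V = 105 / 3.6 = 29.1667 m/s
Apply formula: e = 1.435 * 29.1667^2 / (9.81 * 1094)
e = 1.435 * 850.6944 / 10732.14
e = 0.113747 m = 113.7 mm

113.7


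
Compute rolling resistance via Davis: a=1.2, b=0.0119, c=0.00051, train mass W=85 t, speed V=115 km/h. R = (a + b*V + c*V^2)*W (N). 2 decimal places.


b*V = 0.0119 * 115 = 1.3685
c*V^2 = 0.00051 * 13225 = 6.74475
R_per_t = 1.2 + 1.3685 + 6.74475 = 9.31325 N/t
R_total = 9.31325 * 85 = 791.63 N

791.63


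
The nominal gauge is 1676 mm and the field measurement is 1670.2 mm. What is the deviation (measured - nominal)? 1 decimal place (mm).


Deviation = measured - nominal
Deviation = 1670.2 - 1676
Deviation = -5.8 mm

-5.8


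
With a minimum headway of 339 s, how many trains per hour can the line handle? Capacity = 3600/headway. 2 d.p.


Capacity = 3600 / headway
Capacity = 3600 / 339
Capacity = 10.62 trains/hour

10.62


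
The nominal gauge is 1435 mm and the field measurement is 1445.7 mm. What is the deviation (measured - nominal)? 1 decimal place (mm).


Deviation = measured - nominal
Deviation = 1445.7 - 1435
Deviation = 10.7 mm

10.7


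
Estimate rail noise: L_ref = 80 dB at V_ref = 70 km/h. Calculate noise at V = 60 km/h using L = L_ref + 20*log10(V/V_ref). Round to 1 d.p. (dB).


V/V_ref = 60 / 70 = 0.857143
log10(0.857143) = -0.066947
20 * -0.066947 = -1.3389
L = 80 + -1.3389 = 78.7 dB

78.7


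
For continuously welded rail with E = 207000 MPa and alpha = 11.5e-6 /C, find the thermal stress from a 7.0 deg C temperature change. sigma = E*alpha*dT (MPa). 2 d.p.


sigma = E * alpha * dT
sigma = 207000 * 11.5e-6 * 7.0
sigma = 2.3805 * 7.0
sigma = 16.66 MPa

16.66


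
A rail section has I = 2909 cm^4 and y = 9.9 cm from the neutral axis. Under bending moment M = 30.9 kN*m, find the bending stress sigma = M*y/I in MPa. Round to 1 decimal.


Convert units:
M = 30.9 kN*m = 30900000 N*mm
y = 9.9 cm = 99 mm
I = 2909 cm^4 = 29090000 mm^4
sigma = 30900000 * 99 / 29090000
sigma = 105.2 MPa

105.2
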